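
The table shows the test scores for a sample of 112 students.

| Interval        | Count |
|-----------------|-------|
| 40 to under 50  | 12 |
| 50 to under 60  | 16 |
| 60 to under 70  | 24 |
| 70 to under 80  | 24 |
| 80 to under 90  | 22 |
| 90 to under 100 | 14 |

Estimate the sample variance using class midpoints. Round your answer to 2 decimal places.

232.66

Midpoints: 45, 55, 65, 75, 85, 95
n = 112, Σfm = 7980, mean = 71.2500
Σfm² = 594400
Σf(m − x̄)² = Σfm² − (Σfm)²/n = 594400 − 7980²/112 = 25825.0000
Sample variance = 25825.0000 / 111 = 232.6577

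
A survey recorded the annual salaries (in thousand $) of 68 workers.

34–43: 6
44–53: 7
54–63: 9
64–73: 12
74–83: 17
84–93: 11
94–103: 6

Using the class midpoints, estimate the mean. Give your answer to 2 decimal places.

70.85

Midpoints: 38.5, 48.5, 58.5, 68.5, 78.5, 88.5, 98.5
Σfm = 6×38.5 + 7×48.5 + 9×58.5 + 12×68.5 + 17×78.5 + 11×88.5 + 6×98.5 = 4818
n = Σf = 68
Mean = 4818 / 68 = 70.8529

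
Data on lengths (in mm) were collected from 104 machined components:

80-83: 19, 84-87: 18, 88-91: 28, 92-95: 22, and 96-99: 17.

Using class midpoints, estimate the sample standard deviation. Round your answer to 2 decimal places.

Midpoints: 81.5, 85.5, 89.5, 93.5, 97.5
n = 104, Σfm = 9308, mean = 89.5000
Σfm² = 836010
Σf(m − x̄)² = Σfm² − (Σfm)²/n = 836010 − 9308²/104 = 2944.0000
Sample variance = 2944.0000 / 103 = 28.5825
Standard deviation = √28.5825 = 5.3463

5.35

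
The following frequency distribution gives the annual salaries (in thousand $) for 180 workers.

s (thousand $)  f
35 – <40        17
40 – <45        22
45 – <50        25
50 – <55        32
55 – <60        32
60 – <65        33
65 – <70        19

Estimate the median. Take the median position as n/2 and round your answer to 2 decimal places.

54.06

Cumulative frequencies: 17, 39, 64, 96, 128, 161, 180
n = 180; position = n/2 = 90.
This falls in the class 50 – <55: L = 50, F = 64, f = 32, h = 5.
Median ≈ 50 + ((90 − 64) / 32) × 5 = 54.0625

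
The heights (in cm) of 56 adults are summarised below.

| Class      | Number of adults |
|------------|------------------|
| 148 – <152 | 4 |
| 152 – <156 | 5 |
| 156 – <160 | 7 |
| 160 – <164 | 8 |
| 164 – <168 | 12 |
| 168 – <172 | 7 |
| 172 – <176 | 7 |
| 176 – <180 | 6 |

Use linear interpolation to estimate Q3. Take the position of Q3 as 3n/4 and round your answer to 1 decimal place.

Cumulative frequencies: 4, 9, 16, 24, 36, 43, 50, 56
n = 56; position = 3n/4 = 42.
This falls in the class 168 – <172: L = 168, F = 36, f = 7, h = 4.
Upper quartile ≈ 168 + ((42 − 36) / 7) × 4 = 171.4286

171.4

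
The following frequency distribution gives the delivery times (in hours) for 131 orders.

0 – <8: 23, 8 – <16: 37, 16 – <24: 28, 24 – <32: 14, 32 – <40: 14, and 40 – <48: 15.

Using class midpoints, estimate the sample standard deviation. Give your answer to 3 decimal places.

Midpoints: 4, 12, 20, 28, 36, 44
n = 131, Σfm = 2652, mean = 20.2443
Σfm² = 75056
Σf(m − x̄)² = Σfm² − (Σfm)²/n = 75056 − 2652²/131 = 21368.1832
Sample variance = 21368.1832 / 130 = 164.3706
Standard deviation = √164.3706 = 12.8207

12.821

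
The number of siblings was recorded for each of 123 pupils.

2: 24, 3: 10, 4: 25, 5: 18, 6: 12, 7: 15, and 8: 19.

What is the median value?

5

Cumulative frequencies: 24, 34, 59, 77, 89, 104, 123
n = 123, so the median is the value in position (n+1)/2 = 62.
Position 62 falls at value 5.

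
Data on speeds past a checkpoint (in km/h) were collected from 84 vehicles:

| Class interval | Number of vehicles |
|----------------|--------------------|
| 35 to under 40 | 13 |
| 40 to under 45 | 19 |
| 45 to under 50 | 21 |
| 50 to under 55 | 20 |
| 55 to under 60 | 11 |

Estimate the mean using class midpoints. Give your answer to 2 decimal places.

47.32

Midpoints: 37.5, 42.5, 47.5, 52.5, 57.5
Σfm = 13×37.5 + 19×42.5 + 21×47.5 + 20×52.5 + 11×57.5 = 3975
n = Σf = 84
Mean = 3975 / 84 = 47.3214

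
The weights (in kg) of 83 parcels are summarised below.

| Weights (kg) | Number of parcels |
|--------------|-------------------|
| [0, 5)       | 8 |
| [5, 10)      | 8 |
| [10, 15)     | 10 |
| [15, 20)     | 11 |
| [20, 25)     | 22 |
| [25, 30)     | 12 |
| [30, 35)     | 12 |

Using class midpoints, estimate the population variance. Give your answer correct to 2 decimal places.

Midpoints: 2.5, 7.5, 12.5, 17.5, 22.5, 27.5, 32.5
n = 83, Σfm = 1612.5, mean = 19.4277
Σfm² = 38318.75
Σf(m − x̄)² = Σfm² − (Σfm)²/n = 38318.75 − 1612.5²/83 = 6991.5663
Population variance = 6991.5663 / 83 = 84.2357

84.24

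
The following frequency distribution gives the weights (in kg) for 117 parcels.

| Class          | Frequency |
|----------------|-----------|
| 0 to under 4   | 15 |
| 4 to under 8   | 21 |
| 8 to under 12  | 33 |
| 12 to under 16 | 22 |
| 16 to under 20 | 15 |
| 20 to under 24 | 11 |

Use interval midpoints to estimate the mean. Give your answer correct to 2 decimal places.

11.16

Midpoints: 2, 6, 10, 14, 18, 22
Σfm = 15×2 + 21×6 + 33×10 + 22×14 + 15×18 + 11×22 = 1306
n = Σf = 117
Mean = 1306 / 117 = 11.1624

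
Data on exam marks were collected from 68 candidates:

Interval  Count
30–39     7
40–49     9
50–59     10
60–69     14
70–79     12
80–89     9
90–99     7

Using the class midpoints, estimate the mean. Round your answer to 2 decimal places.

Midpoints: 34.5, 44.5, 54.5, 64.5, 74.5, 84.5, 94.5
Σfm = 7×34.5 + 9×44.5 + 10×54.5 + 14×64.5 + 12×74.5 + 9×84.5 + 7×94.5 = 4406
n = Σf = 68
Mean = 4406 / 68 = 64.7941

64.79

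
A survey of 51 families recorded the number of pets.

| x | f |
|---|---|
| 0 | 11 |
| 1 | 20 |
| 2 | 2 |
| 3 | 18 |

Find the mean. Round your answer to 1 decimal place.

Values: 0, 1, 2, 3
Σfx = 11×0 + 20×1 + 2×2 + 18×3 = 78
n = Σf = 51
Mean = 78 / 51 = 1.5294

1.5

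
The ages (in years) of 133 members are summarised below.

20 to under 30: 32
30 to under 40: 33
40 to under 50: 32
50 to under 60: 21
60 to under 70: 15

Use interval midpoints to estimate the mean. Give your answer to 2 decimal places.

Midpoints: 25, 35, 45, 55, 65
Σfm = 32×25 + 33×35 + 32×45 + 21×55 + 15×65 = 5525
n = Σf = 133
Mean = 5525 / 133 = 41.5414

41.54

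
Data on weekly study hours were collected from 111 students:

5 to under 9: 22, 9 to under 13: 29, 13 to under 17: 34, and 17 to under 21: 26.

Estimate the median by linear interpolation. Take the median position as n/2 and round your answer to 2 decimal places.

Cumulative frequencies: 22, 51, 85, 111
n = 111; position = n/2 = 55.5.
This falls in the class 13 to under 17: L = 13, F = 51, f = 34, h = 4.
Median ≈ 13 + ((55.5 − 51) / 34) × 4 = 13.5294

13.53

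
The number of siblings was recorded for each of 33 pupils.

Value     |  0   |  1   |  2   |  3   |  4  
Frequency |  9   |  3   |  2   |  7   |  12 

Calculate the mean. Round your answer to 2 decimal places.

2.30

Values: 0, 1, 2, 3, 4
Σfx = 9×0 + 3×1 + 2×2 + 7×3 + 12×4 = 76
n = Σf = 33
Mean = 76 / 33 = 2.3030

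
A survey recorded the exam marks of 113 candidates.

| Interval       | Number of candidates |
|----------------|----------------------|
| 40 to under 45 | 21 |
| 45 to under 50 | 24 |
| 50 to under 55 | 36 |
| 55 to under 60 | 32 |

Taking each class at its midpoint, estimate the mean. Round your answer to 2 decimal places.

51.00

Midpoints: 42.5, 47.5, 52.5, 57.5
Σfm = 21×42.5 + 24×47.5 + 36×52.5 + 32×57.5 = 5762.5
n = Σf = 113
Mean = 5762.5 / 113 = 50.9956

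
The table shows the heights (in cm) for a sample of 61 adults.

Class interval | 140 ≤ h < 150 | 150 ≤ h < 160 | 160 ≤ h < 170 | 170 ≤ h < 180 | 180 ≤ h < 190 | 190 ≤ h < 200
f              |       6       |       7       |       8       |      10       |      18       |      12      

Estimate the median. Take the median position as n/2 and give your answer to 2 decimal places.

Cumulative frequencies: 6, 13, 21, 31, 49, 61
n = 61; position = n/2 = 30.5.
This falls in the class 170 ≤ h < 180: L = 170, F = 21, f = 10, h = 10.
Median ≈ 170 + ((30.5 − 21) / 10) × 10 = 179.5000

179.50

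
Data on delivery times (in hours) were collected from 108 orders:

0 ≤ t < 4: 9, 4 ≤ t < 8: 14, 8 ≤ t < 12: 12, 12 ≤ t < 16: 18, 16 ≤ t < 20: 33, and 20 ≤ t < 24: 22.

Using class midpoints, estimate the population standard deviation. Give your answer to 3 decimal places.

6.314

Midpoints: 2, 6, 10, 14, 18, 22
n = 108, Σfm = 1552, mean = 14.3704
Σfm² = 26608
Σf(m − x̄)² = Σfm² − (Σfm)²/n = 26608 − 1552²/108 = 4305.1852
Population variance = 4305.1852 / 108 = 39.8628
Standard deviation = √39.8628 = 6.3137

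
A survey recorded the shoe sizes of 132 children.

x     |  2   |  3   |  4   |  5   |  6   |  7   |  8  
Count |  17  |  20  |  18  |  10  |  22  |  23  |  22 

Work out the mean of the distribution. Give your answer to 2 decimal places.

Values: 2, 3, 4, 5, 6, 7, 8
Σfx = 17×2 + 20×3 + 18×4 + 10×5 + 22×6 + 23×7 + 22×8 = 685
n = Σf = 132
Mean = 685 / 132 = 5.1894

5.19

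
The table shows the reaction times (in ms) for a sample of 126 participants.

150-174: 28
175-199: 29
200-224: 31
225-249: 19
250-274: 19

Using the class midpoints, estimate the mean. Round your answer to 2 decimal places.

206.44

Midpoints: 162, 187, 212, 237, 262
Σfm = 28×162 + 29×187 + 31×212 + 19×237 + 19×262 = 26012
n = Σf = 126
Mean = 26012 / 126 = 206.4444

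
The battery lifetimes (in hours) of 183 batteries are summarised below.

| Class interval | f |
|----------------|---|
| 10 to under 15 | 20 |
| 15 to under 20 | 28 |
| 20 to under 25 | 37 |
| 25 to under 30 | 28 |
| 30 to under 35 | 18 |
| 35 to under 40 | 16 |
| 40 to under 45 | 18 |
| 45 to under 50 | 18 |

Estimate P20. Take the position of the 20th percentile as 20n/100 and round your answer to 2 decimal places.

Cumulative frequencies: 20, 48, 85, 113, 131, 147, 165, 183
n = 183; position = 20n/100 = 36.6.
This falls in the class 15 to under 20: L = 15, F = 20, f = 28, h = 5.
20th percentile ≈ 15 + ((36.6 − 20) / 28) × 5 = 17.9643

17.96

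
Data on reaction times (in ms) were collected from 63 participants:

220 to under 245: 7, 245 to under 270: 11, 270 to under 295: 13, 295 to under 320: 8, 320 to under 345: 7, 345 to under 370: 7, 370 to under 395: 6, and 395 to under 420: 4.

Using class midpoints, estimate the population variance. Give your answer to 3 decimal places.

2708.176

Midpoints: 232.5, 257.5, 282.5, 307.5, 332.5, 357.5, 382.5, 407.5
n = 63, Σfm = 19347.5, mean = 307.1032
Σfm² = 6112293.75
Σf(m − x̄)² = Σfm² − (Σfm)²/n = 6112293.75 − 19347.5²/63 = 170615.0794
Population variance = 170615.0794 / 63 = 2708.1759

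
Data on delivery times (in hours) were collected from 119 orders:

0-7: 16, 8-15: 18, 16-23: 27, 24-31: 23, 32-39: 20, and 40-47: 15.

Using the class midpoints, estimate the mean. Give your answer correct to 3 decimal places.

Midpoints: 3.5, 11.5, 19.5, 27.5, 35.5, 43.5
Σfm = 16×3.5 + 18×11.5 + 27×19.5 + 23×27.5 + 20×35.5 + 15×43.5 = 2784.5
n = Σf = 119
Mean = 2784.5 / 119 = 23.3992

23.399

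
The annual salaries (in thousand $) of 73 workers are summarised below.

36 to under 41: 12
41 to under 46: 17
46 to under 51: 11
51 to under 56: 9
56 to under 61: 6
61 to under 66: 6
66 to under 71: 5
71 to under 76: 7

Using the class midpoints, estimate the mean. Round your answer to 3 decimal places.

Midpoints: 38.5, 43.5, 48.5, 53.5, 58.5, 63.5, 68.5, 73.5
Σfm = 12×38.5 + 17×43.5 + 11×48.5 + 9×53.5 + 6×58.5 + 6×63.5 + 5×68.5 + 7×73.5 = 3805.5
n = Σf = 73
Mean = 3805.5 / 73 = 52.1301

52.130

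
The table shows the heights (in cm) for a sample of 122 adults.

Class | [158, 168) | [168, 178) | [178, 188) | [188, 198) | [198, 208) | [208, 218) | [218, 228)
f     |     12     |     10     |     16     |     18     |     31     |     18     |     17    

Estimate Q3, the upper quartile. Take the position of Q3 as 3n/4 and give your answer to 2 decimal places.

210.50

Cumulative frequencies: 12, 22, 38, 56, 87, 105, 122
n = 122; position = 3n/4 = 91.5.
This falls in the class [208, 218): L = 208, F = 87, f = 18, h = 10.
Upper quartile ≈ 208 + ((91.5 − 87) / 18) × 10 = 210.5000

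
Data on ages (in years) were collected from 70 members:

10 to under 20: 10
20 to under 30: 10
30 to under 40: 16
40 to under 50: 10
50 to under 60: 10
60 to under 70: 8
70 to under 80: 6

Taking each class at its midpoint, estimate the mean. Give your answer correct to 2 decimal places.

Midpoints: 15, 25, 35, 45, 55, 65, 75
Σfm = 10×15 + 10×25 + 16×35 + 10×45 + 10×55 + 8×65 + 6×75 = 2930
n = Σf = 70
Mean = 2930 / 70 = 41.8571

41.86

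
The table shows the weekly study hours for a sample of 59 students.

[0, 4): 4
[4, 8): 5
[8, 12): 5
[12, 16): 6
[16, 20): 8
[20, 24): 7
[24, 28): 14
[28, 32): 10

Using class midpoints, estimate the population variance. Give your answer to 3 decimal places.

76.612

Midpoints: 2, 6, 10, 14, 18, 22, 26, 30
n = 59, Σfm = 1134, mean = 19.2203
Σfm² = 26316
Σf(m − x̄)² = Σfm² − (Σfm)²/n = 26316 − 1134²/59 = 4520.1356
Population variance = 4520.1356 / 59 = 76.6125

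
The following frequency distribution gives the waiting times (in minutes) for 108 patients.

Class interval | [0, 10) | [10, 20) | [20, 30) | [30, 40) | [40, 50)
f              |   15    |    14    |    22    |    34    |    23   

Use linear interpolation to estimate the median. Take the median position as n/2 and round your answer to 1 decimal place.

30.9

Cumulative frequencies: 15, 29, 51, 85, 108
n = 108; position = n/2 = 54.
This falls in the class [30, 40): L = 30, F = 51, f = 34, h = 10.
Median ≈ 30 + ((54 − 51) / 34) × 10 = 30.8824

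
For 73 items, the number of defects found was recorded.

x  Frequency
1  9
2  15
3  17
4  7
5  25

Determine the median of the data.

3

Cumulative frequencies: 9, 24, 41, 48, 73
n = 73, so the median is the value in position (n+1)/2 = 37.
Position 37 falls at value 3.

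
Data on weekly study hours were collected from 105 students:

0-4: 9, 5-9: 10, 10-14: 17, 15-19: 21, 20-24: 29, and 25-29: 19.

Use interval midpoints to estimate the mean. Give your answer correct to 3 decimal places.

Midpoints: 2, 7, 12, 17, 22, 27
Σfm = 9×2 + 10×7 + 17×12 + 21×17 + 29×22 + 19×27 = 1800
n = Σf = 105
Mean = 1800 / 105 = 17.1429

17.143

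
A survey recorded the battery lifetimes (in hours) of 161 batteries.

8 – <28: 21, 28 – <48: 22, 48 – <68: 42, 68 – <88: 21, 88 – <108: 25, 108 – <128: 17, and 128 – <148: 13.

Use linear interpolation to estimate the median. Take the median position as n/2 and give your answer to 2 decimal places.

Cumulative frequencies: 21, 43, 85, 106, 131, 148, 161
n = 161; position = n/2 = 80.5.
This falls in the class 48 – <68: L = 48, F = 43, f = 42, h = 20.
Median ≈ 48 + ((80.5 − 43) / 42) × 20 = 65.8571

65.86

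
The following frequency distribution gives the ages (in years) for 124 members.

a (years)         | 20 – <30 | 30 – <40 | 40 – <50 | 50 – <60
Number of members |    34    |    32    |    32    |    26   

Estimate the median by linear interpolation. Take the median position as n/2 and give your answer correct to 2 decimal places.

38.75

Cumulative frequencies: 34, 66, 98, 124
n = 124; position = n/2 = 62.
This falls in the class 30 – <40: L = 30, F = 34, f = 32, h = 10.
Median ≈ 30 + ((62 − 34) / 32) × 10 = 38.7500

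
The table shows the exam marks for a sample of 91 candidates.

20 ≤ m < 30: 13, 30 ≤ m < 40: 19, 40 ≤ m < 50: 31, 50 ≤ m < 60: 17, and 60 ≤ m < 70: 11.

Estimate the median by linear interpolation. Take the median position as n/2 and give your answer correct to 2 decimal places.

Cumulative frequencies: 13, 32, 63, 80, 91
n = 91; position = n/2 = 45.5.
This falls in the class 40 ≤ m < 50: L = 40, F = 32, f = 31, h = 10.
Median ≈ 40 + ((45.5 − 32) / 31) × 10 = 44.3548

44.35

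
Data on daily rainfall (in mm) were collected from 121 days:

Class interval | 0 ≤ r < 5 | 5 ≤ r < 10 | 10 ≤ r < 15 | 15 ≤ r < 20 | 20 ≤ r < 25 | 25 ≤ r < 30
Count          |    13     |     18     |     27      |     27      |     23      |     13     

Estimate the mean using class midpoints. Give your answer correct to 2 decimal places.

15.31

Midpoints: 2.5, 7.5, 12.5, 17.5, 22.5, 27.5
Σfm = 13×2.5 + 18×7.5 + 27×12.5 + 27×17.5 + 23×22.5 + 13×27.5 = 1852.5
n = Σf = 121
Mean = 1852.5 / 121 = 15.3099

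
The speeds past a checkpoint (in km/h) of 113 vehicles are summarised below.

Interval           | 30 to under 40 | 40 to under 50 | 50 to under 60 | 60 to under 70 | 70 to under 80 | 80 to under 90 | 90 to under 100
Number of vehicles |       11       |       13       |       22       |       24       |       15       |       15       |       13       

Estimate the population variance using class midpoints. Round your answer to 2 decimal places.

Midpoints: 35, 45, 55, 65, 75, 85, 95
n = 113, Σfm = 7375, mean = 65.2655
Σfm² = 517825
Σf(m − x̄)² = Σfm² − (Σfm)²/n = 517825 − 7375²/113 = 36492.0354
Population variance = 36492.0354 / 113 = 322.9384

322.94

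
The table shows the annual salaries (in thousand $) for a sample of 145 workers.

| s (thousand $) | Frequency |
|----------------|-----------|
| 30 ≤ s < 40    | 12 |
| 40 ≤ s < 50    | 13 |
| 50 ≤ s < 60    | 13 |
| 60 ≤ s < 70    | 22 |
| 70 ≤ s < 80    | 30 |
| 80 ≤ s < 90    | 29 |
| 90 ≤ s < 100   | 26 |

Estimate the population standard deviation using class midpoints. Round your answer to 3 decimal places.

18.493

Midpoints: 35, 45, 55, 65, 75, 85, 95
n = 145, Σfm = 10335, mean = 71.2759
Σfm² = 786225
Σf(m − x̄)² = Σfm² − (Σfm)²/n = 786225 − 10335²/145 = 49588.9655
Population variance = 49588.9655 / 145 = 341.9929
Standard deviation = √341.9929 = 18.4930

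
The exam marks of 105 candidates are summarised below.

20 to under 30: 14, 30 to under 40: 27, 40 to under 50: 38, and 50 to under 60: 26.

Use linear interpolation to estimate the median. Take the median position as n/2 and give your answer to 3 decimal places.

Cumulative frequencies: 14, 41, 79, 105
n = 105; position = n/2 = 52.5.
This falls in the class 40 to under 50: L = 40, F = 41, f = 38, h = 10.
Median ≈ 40 + ((52.5 − 41) / 38) × 10 = 43.0263

43.026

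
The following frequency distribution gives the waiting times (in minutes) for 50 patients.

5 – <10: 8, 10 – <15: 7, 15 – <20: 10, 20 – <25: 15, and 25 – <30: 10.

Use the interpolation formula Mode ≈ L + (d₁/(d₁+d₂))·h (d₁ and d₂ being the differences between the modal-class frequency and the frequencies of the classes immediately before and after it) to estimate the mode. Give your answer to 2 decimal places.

22.50

Modal class: 20 – <25 (highest frequency 15).
d₁ = 15 − 10 = 5, d₂ = 15 − 10 = 5
Mode ≈ 20 + (5/(5+5)) × 5 = 20 + 2.5000 = 22.5000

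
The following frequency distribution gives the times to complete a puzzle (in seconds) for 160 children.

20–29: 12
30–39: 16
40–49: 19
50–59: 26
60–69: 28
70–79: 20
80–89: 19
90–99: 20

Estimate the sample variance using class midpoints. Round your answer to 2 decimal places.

442.12

Midpoints: 24.5, 34.5, 44.5, 54.5, 64.5, 74.5, 84.5, 94.5
n = 160, Σfm = 9900, mean = 61.8750
Σfm² = 682860
Σf(m − x̄)² = Σfm² − (Σfm)²/n = 682860 − 9900²/160 = 70297.5000
Sample variance = 70297.5000 / 159 = 442.1226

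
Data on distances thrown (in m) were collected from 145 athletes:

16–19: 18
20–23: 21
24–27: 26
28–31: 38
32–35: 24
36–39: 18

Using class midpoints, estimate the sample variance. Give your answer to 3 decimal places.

37.943

Midpoints: 17.5, 21.5, 25.5, 29.5, 33.5, 37.5
n = 145, Σfm = 4029.5, mean = 27.7897
Σfm² = 117442.25
Σf(m − x̄)² = Σfm² − (Σfm)²/n = 117442.25 − 4029.5²/145 = 5463.8345
Sample variance = 5463.8345 / 144 = 37.9433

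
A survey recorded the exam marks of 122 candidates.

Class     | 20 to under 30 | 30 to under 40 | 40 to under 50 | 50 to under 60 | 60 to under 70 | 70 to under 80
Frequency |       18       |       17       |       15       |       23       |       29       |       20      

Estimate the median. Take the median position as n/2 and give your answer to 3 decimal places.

54.783

Cumulative frequencies: 18, 35, 50, 73, 102, 122
n = 122; position = n/2 = 61.
This falls in the class 50 to under 60: L = 50, F = 50, f = 23, h = 10.
Median ≈ 50 + ((61 − 50) / 23) × 10 = 54.7826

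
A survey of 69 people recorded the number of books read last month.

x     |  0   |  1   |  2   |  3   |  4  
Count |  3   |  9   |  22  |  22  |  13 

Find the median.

Cumulative frequencies: 3, 12, 34, 56, 69
n = 69, so the median is the value in position (n+1)/2 = 35.
Position 35 falls at value 3.

3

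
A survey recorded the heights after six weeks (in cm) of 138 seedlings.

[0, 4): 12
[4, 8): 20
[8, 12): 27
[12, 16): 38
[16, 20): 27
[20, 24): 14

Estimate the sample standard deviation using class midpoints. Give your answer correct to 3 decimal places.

Midpoints: 2, 6, 10, 14, 18, 22
n = 138, Σfm = 1740, mean = 12.6087
Σfm² = 26440
Σf(m − x̄)² = Σfm² − (Σfm)²/n = 26440 − 1740²/138 = 4500.8696
Sample variance = 4500.8696 / 137 = 32.8531
Standard deviation = √32.8531 = 5.7318

5.732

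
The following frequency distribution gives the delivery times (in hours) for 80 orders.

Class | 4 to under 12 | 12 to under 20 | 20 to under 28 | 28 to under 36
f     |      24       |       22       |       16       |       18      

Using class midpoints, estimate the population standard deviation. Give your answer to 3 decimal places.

9.042

Midpoints: 8, 16, 24, 32
n = 80, Σfm = 1504, mean = 18.8000
Σfm² = 34816
Σf(m − x̄)² = Σfm² − (Σfm)²/n = 34816 − 1504²/80 = 6540.8000
Population variance = 6540.8000 / 80 = 81.7600
Standard deviation = √81.7600 = 9.0421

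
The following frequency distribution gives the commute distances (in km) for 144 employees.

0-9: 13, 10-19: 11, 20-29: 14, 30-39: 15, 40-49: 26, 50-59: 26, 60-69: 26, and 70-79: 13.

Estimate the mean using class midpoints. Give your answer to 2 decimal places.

43.74

Midpoints: 4.5, 14.5, 24.5, 34.5, 44.5, 54.5, 64.5, 74.5
Σfm = 13×4.5 + 11×14.5 + 14×24.5 + 15×34.5 + 26×44.5 + 26×54.5 + 26×64.5 + 13×74.5 = 6298
n = Σf = 144
Mean = 6298 / 144 = 43.7361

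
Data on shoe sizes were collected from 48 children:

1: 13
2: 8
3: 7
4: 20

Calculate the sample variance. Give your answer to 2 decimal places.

Values: 1, 2, 3, 4
n = 48, Σfx = 130, mean = 2.7083
Σfx² = 428
Σf(x − x̄)² = Σfx² − (Σfx)²/n = 428 − 130²/48 = 75.9167
Sample variance = 75.9167 / 47 = 1.6152

1.62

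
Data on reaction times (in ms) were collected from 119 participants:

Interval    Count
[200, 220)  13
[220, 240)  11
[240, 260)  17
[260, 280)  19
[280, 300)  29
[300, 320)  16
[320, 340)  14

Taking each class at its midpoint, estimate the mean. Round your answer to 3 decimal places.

274.202

Midpoints: 210, 230, 250, 270, 290, 310, 330
Σfm = 13×210 + 11×230 + 17×250 + 19×270 + 29×290 + 16×310 + 14×330 = 32630
n = Σf = 119
Mean = 32630 / 119 = 274.2017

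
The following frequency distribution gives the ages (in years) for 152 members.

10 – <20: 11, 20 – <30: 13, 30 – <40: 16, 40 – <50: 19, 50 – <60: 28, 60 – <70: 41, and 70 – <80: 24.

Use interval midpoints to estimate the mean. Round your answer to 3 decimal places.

Midpoints: 15, 25, 35, 45, 55, 65, 75
Σfm = 11×15 + 13×25 + 16×35 + 19×45 + 28×55 + 41×65 + 24×75 = 7910
n = Σf = 152
Mean = 7910 / 152 = 52.0395

52.039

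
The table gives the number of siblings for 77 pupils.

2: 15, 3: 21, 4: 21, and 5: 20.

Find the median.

Cumulative frequencies: 15, 36, 57, 77
n = 77, so the median is the value in position (n+1)/2 = 39.
Position 39 falls at value 4.

4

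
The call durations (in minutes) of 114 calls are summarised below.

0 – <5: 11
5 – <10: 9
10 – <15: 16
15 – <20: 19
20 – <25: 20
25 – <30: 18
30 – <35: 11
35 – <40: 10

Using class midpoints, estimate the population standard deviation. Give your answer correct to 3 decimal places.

Midpoints: 2.5, 7.5, 12.5, 17.5, 22.5, 27.5, 32.5, 37.5
n = 114, Σfm = 2305, mean = 20.2193
Σfm² = 58312.5
Σf(m − x̄)² = Σfm² − (Σfm)²/n = 58312.5 − 2305²/114 = 11707.0175
Population variance = 11707.0175 / 114 = 102.6931
Standard deviation = √102.6931 = 10.1338

10.134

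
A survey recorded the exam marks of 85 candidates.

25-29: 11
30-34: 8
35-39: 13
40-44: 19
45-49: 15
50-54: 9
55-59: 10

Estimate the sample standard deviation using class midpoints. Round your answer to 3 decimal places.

Midpoints: 27, 32, 37, 42, 47, 52, 57
n = 85, Σfm = 3575, mean = 42.0588
Σfm² = 157485
Σf(m − x̄)² = Σfm² − (Σfm)²/n = 157485 − 3575²/85 = 7124.7059
Sample variance = 7124.7059 / 84 = 84.8179
Standard deviation = √84.8179 = 9.2097

9.210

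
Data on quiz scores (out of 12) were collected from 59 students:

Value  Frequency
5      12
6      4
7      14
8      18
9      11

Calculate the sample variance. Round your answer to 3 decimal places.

1.923

Values: 5, 6, 7, 8, 9
n = 59, Σfx = 425, mean = 7.2034
Σfx² = 3173
Σf(x − x̄)² = Σfx² − (Σfx)²/n = 3173 − 425²/59 = 111.5593
Sample variance = 111.5593 / 58 = 1.9234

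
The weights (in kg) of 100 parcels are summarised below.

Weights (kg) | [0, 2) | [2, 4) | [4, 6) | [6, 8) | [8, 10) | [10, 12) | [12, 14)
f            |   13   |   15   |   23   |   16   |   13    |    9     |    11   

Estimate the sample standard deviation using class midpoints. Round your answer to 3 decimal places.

3.707

Midpoints: 1, 3, 5, 7, 9, 11, 13
n = 100, Σfm = 644, mean = 6.4400
Σfm² = 5508
Σf(m − x̄)² = Σfm² − (Σfm)²/n = 5508 − 644²/100 = 1360.6400
Sample variance = 1360.6400 / 99 = 13.7438
Standard deviation = √13.7438 = 3.7073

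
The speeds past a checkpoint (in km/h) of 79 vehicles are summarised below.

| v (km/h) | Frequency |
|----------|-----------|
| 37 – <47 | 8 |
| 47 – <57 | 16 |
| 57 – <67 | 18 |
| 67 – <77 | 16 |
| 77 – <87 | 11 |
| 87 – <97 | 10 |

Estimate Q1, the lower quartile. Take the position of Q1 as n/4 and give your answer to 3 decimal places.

Cumulative frequencies: 8, 24, 42, 58, 69, 79
n = 79; position = n/4 = 19.75.
This falls in the class 47 – <57: L = 47, F = 8, f = 16, h = 10.
Lower quartile ≈ 47 + ((19.75 − 8) / 16) × 10 = 54.3438

54.344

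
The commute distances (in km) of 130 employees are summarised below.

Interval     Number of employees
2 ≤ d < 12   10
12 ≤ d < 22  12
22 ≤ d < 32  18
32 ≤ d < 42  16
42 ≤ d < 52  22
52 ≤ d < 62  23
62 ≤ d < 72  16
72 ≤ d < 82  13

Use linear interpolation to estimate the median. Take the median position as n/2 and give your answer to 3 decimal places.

46.091

Cumulative frequencies: 10, 22, 40, 56, 78, 101, 117, 130
n = 130; position = n/2 = 65.
This falls in the class 42 ≤ d < 52: L = 42, F = 56, f = 22, h = 10.
Median ≈ 42 + ((65 − 56) / 22) × 10 = 46.0909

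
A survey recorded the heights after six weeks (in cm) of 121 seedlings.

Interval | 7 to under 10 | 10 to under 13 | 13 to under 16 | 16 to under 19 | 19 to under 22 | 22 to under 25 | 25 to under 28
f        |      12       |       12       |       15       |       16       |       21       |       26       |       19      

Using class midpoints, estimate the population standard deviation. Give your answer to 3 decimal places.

Midpoints: 8.5, 11.5, 14.5, 17.5, 20.5, 23.5, 26.5
n = 121, Σfm = 2282.5, mean = 18.8636
Σfm² = 47034.25
Σf(m − x̄)² = Σfm² − (Σfm)²/n = 47034.25 − 2282.5²/121 = 3978.0000
Population variance = 3978.0000 / 121 = 32.8760
Standard deviation = √32.8760 = 5.7338

5.734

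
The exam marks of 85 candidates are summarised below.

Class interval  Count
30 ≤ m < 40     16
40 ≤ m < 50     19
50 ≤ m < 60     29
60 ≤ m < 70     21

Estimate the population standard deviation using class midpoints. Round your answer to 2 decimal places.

Midpoints: 35, 45, 55, 65
n = 85, Σfm = 4375, mean = 51.4706
Σfm² = 234525
Σf(m − x̄)² = Σfm² − (Σfm)²/n = 234525 − 4375²/85 = 9341.1765
Population variance = 9341.1765 / 85 = 109.8962
Standard deviation = √109.8962 = 10.4831

10.48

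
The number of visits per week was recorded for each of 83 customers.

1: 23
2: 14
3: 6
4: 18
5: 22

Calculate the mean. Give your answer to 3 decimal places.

3.024

Values: 1, 2, 3, 4, 5
Σfx = 23×1 + 14×2 + 6×3 + 18×4 + 22×5 = 251
n = Σf = 83
Mean = 251 / 83 = 3.0241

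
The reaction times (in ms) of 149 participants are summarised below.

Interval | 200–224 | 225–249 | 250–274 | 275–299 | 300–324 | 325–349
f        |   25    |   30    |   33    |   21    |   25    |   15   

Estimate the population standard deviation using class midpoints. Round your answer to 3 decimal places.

39.782

Midpoints: 212, 237, 262, 287, 312, 337
n = 149, Σfm = 39938, mean = 268.0403
Σfm² = 10940806
Σf(m − x̄)² = Σfm² − (Σfm)²/n = 10940806 − 39938²/149 = 235813.7584
Population variance = 235813.7584 / 149 = 1582.6427
Standard deviation = √1582.6427 = 39.7824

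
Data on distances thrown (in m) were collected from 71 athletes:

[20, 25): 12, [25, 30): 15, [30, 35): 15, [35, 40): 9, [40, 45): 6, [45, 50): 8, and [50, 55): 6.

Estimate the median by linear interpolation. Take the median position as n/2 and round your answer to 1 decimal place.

Cumulative frequencies: 12, 27, 42, 51, 57, 65, 71
n = 71; position = n/2 = 35.5.
This falls in the class [30, 35): L = 30, F = 27, f = 15, h = 5.
Median ≈ 30 + ((35.5 − 27) / 15) × 5 = 32.8333

32.8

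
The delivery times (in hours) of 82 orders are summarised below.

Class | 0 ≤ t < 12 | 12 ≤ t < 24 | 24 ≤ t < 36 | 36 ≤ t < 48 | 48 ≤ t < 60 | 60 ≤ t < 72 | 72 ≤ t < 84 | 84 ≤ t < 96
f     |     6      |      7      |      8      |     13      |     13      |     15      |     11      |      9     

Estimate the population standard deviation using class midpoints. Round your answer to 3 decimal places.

Midpoints: 6, 18, 30, 42, 54, 66, 78, 90
n = 82, Σfm = 4308, mean = 52.5366
Σfm² = 275688
Σf(m − x̄)² = Σfm² − (Σfm)²/n = 275688 − 4308²/82 = 49360.3902
Population variance = 49360.3902 / 82 = 601.9560
Standard deviation = √601.9560 = 24.5348

24.535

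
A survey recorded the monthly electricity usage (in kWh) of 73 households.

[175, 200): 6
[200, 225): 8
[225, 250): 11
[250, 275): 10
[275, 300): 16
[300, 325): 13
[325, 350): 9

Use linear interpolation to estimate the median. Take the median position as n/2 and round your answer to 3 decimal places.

Cumulative frequencies: 6, 14, 25, 35, 51, 64, 73
n = 73; position = n/2 = 36.5.
This falls in the class [275, 300): L = 275, F = 35, f = 16, h = 25.
Median ≈ 275 + ((36.5 − 35) / 16) × 25 = 277.3438

277.344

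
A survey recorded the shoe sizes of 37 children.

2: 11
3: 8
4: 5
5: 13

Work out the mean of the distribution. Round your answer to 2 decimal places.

3.54

Values: 2, 3, 4, 5
Σfx = 11×2 + 8×3 + 5×4 + 13×5 = 131
n = Σf = 37
Mean = 131 / 37 = 3.5405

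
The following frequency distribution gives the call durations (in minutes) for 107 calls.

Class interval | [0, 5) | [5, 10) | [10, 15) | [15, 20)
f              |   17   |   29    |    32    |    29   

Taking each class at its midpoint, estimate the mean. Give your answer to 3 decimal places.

10.911

Midpoints: 2.5, 7.5, 12.5, 17.5
Σfm = 17×2.5 + 29×7.5 + 32×12.5 + 29×17.5 = 1167.5
n = Σf = 107
Mean = 1167.5 / 107 = 10.9112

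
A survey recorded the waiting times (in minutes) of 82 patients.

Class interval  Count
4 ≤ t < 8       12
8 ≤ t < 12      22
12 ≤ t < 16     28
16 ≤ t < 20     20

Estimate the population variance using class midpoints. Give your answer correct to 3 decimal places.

Midpoints: 6, 10, 14, 18
n = 82, Σfm = 1044, mean = 12.7317
Σfm² = 14600
Σf(m − x̄)² = Σfm² − (Σfm)²/n = 14600 − 1044²/82 = 1308.0976
Population variance = 1308.0976 / 82 = 15.9524

15.952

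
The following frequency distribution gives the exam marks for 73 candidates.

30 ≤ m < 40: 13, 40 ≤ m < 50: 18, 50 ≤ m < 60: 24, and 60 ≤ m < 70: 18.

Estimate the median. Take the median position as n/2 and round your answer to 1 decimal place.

52.3

Cumulative frequencies: 13, 31, 55, 73
n = 73; position = n/2 = 36.5.
This falls in the class 50 ≤ m < 60: L = 50, F = 31, f = 24, h = 10.
Median ≈ 50 + ((36.5 − 31) / 24) × 10 = 52.2917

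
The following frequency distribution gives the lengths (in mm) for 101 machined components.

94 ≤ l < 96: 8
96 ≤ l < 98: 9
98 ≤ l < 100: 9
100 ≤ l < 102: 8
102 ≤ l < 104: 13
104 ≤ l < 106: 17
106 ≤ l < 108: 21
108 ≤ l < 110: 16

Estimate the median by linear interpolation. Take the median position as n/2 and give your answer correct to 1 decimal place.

104.4

Cumulative frequencies: 8, 17, 26, 34, 47, 64, 85, 101
n = 101; position = n/2 = 50.5.
This falls in the class 104 ≤ l < 106: L = 104, F = 47, f = 17, h = 2.
Median ≈ 104 + ((50.5 − 47) / 17) × 2 = 104.4118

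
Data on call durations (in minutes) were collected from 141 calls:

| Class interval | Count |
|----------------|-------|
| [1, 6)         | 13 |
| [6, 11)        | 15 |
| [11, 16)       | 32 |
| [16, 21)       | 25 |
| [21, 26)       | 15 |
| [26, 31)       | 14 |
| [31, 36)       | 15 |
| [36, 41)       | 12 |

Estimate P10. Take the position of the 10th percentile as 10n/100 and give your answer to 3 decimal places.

6.367

Cumulative frequencies: 13, 28, 60, 85, 100, 114, 129, 141
n = 141; position = 10n/100 = 14.1.
This falls in the class [6, 11): L = 6, F = 13, f = 15, h = 5.
10th percentile ≈ 6 + ((14.1 − 13) / 15) × 5 = 6.3667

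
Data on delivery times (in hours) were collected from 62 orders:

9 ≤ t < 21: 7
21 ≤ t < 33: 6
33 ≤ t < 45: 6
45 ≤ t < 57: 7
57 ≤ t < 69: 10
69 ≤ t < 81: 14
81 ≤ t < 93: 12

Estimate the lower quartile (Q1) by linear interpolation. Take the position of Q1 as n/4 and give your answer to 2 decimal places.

Cumulative frequencies: 7, 13, 19, 26, 36, 50, 62
n = 62; position = n/4 = 15.5.
This falls in the class 33 ≤ t < 45: L = 33, F = 13, f = 6, h = 12.
Lower quartile ≈ 33 + ((15.5 − 13) / 6) × 12 = 38.0000

38.00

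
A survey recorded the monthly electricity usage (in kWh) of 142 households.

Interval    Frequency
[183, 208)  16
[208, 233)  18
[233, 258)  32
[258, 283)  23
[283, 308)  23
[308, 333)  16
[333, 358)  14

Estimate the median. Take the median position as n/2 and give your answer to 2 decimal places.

263.43

Cumulative frequencies: 16, 34, 66, 89, 112, 128, 142
n = 142; position = n/2 = 71.
This falls in the class [258, 283): L = 258, F = 66, f = 23, h = 25.
Median ≈ 258 + ((71 − 66) / 23) × 25 = 263.4348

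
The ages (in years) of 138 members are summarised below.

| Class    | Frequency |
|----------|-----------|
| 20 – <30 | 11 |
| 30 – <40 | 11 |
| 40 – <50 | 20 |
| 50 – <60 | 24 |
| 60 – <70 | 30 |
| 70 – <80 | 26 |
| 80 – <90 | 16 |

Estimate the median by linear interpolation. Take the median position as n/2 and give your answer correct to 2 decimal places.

Cumulative frequencies: 11, 22, 42, 66, 96, 122, 138
n = 138; position = n/2 = 69.
This falls in the class 60 – <70: L = 60, F = 66, f = 30, h = 10.
Median ≈ 60 + ((69 − 66) / 30) × 10 = 61.0000

61.00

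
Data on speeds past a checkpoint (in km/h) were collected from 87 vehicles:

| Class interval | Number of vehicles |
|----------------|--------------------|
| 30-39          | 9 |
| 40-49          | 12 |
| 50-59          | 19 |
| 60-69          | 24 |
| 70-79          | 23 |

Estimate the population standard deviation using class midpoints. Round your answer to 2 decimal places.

Midpoints: 34.5, 44.5, 54.5, 64.5, 74.5
n = 87, Σfm = 5141.5, mean = 59.0977
Σfm² = 318411.75
Σf(m − x̄)² = Σfm² − (Σfm)²/n = 318411.75 − 5141.5²/87 = 14560.9195
Population variance = 14560.9195 / 87 = 167.3669
Standard deviation = √167.3669 = 12.9370

12.94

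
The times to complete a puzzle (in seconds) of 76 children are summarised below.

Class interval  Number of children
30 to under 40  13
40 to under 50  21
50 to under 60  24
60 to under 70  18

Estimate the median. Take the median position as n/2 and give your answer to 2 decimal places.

51.67

Cumulative frequencies: 13, 34, 58, 76
n = 76; position = n/2 = 38.
This falls in the class 50 to under 60: L = 50, F = 34, f = 24, h = 10.
Median ≈ 50 + ((38 − 34) / 24) × 10 = 51.6667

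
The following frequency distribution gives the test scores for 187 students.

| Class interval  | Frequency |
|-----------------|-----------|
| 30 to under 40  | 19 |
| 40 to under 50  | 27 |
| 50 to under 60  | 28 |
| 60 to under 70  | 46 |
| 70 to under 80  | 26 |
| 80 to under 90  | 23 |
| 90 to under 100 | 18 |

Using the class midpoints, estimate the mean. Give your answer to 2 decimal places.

Midpoints: 35, 45, 55, 65, 75, 85, 95
Σfm = 19×35 + 27×45 + 28×55 + 46×65 + 26×75 + 23×85 + 18×95 = 12025
n = Σf = 187
Mean = 12025 / 187 = 64.3048

64.30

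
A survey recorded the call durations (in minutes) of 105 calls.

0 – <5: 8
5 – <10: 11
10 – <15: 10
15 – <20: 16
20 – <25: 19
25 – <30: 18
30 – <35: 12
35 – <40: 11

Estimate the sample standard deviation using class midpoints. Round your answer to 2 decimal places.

Midpoints: 2.5, 7.5, 12.5, 17.5, 22.5, 27.5, 32.5, 37.5
n = 105, Σfm = 2232.5, mean = 21.2619
Σfm² = 58506.25
Σf(m − x̄)² = Σfm² − (Σfm)²/n = 58506.25 − 2232.5²/105 = 11039.0476
Sample variance = 11039.0476 / 104 = 106.1447
Standard deviation = √106.1447 = 10.3027

10.30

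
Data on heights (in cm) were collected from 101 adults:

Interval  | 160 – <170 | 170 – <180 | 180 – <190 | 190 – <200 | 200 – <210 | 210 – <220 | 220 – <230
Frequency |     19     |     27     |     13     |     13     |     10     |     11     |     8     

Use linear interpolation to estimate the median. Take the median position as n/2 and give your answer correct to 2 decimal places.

Cumulative frequencies: 19, 46, 59, 72, 82, 93, 101
n = 101; position = n/2 = 50.5.
This falls in the class 180 – <190: L = 180, F = 46, f = 13, h = 10.
Median ≈ 180 + ((50.5 − 46) / 13) × 10 = 183.4615

183.46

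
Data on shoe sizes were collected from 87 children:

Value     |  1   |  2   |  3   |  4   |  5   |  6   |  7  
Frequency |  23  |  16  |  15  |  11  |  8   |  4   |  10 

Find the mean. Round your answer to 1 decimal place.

3.2

Values: 1, 2, 3, 4, 5, 6, 7
Σfx = 23×1 + 16×2 + 15×3 + 11×4 + 8×5 + 4×6 + 10×7 = 278
n = Σf = 87
Mean = 278 / 87 = 3.1954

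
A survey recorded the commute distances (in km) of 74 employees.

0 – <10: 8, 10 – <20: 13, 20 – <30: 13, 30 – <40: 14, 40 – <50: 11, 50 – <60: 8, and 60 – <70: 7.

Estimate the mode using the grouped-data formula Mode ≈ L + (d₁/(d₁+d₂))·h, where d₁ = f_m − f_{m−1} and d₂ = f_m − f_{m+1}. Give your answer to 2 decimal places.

Modal class: 30 – <40 (highest frequency 14).
d₁ = 14 − 13 = 1, d₂ = 14 − 11 = 3
Mode ≈ 30 + (1/(1+3)) × 10 = 30 + 2.5000 = 32.5000

32.50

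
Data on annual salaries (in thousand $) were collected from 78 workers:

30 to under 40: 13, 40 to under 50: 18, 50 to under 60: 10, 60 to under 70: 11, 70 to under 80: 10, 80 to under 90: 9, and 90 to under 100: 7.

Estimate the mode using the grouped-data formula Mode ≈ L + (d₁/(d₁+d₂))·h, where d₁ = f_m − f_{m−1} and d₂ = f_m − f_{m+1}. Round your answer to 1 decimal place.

43.8

Modal class: 40 to under 50 (highest frequency 18).
d₁ = 18 − 13 = 5, d₂ = 18 − 10 = 8
Mode ≈ 40 + (5/(5+8)) × 10 = 40 + 3.8462 = 43.8462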